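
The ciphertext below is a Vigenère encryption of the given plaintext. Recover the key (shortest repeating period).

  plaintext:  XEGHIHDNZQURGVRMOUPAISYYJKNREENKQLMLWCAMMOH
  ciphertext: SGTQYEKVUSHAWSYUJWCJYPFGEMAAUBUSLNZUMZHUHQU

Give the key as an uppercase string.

  i= 0: S-X = 21 → V
  i= 1: G-E =  2 → C
  i= 2: T-G = 13 → N
  i= 3: Q-H =  9 → J
  i= 4: Y-I = 16 → Q
  i= 5: E-H = 23 → X
  i= 6: K-D =  7 → H
  i= 7: V-N =  8 → I
  i= 8: U-Z = 21 → V
  i= 9: S-Q =  2 → C
  i=10: H-U = 13 → N
  i=11: A-R =  9 → J
  i=12: W-G = 16 → Q
  i=13: S-V = 23 → X
  i=14: Y-R =  7 → H
  i=15: U-M =  8 → I
  i=16: J-O = 21 → V
  i=17: W-U =  2 → C
  i=18: C-P = 13 → N
  i=19: J-A =  9 → J
  i=20: Y-I = 16 → Q
  i=21: P-S = 23 → X
  i=22: F-Y =  7 → H
  i=23: G-Y =  8 → I
  i=24: E-J = 21 → V
  i=25: M-K =  2 → C
  i=26: A-N = 13 → N
  i=27: A-R =  9 → J
  i=28: U-E = 16 → Q
  i=29: B-E = 23 → X
  i=30: U-N =  7 → H
  i=31: S-K =  8 → I
  i=32: L-Q = 21 → V
  i=33: N-L =  2 → C
  i=34: Z-M = 13 → N
  i=35: U-L =  9 → J
  i=36: M-W = 16 → Q
  i=37: Z-C = 23 → X
  i=38: H-A =  7 → H
  i=39: U-M =  8 → I
  i=40: H-M = 21 → V
  i=41: Q-O =  2 → C
  i=42: U-H = 13 → N
  shifts repeat with period 8: VCNJQXHI

VCNJQXHI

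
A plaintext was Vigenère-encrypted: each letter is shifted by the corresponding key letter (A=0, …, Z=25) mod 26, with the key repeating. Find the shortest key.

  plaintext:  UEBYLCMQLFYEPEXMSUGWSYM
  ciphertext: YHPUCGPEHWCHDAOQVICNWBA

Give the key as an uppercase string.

  i= 0: Y-U =  4 → E
  i= 1: H-E =  3 → D
  i= 2: P-B = 14 → O
  i= 3: U-Y = 22 → W
  i= 4: C-L = 17 → R
  i= 5: G-C =  4 → E
  i= 6: P-M =  3 → D
  i= 7: E-Q = 14 → O
  i= 8: H-L = 22 → W
  i= 9: W-F = 17 → R
  i=10: C-Y =  4 → E
  i=11: H-E =  3 → D
  i=12: D-P = 14 → O
  i=13: A-E = 22 → W
  i=14: O-X = 17 → R
  i=15: Q-M =  4 → E
  i=16: V-S =  3 → D
  i=17: I-U = 14 → O
  i=18: C-G = 22 → W
  i=19: N-W = 17 → R
  i=20: W-S =  4 → E
  i=21: B-Y =  3 → D
  i=22: A-M = 14 → O
  shifts repeat with period 5: EDOWR

EDOWR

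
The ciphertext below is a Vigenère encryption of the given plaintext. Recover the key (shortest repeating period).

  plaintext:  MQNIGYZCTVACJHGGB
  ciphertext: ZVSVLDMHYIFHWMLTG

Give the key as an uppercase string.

NFF

  i= 0: Z-M = 13 → N
  i= 1: V-Q =  5 → F
  i= 2: S-N =  5 → F
  i= 3: V-I = 13 → N
  i= 4: L-G =  5 → F
  i= 5: D-Y =  5 → F
  i= 6: M-Z = 13 → N
  i= 7: H-C =  5 → F
  i= 8: Y-T =  5 → F
  i= 9: I-V = 13 → N
  i=10: F-A =  5 → F
  i=11: H-C =  5 → F
  i=12: W-J = 13 → N
  i=13: M-H =  5 → F
  i=14: L-G =  5 → F
  i=15: T-G = 13 → N
  i=16: G-B =  5 → F
  shifts repeat with period 3: NFF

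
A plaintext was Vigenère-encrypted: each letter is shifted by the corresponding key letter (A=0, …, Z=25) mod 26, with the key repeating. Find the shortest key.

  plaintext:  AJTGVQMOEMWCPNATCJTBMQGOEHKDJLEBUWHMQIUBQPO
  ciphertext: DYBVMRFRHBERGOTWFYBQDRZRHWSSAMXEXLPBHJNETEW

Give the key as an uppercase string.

  i= 0: D-A =  3 → D
  i= 1: Y-J = 15 → P
  i= 2: B-T =  8 → I
  i= 3: V-G = 15 → P
  i= 4: M-V = 17 → R
  i= 5: R-Q =  1 → B
  i= 6: F-M = 19 → T
  i= 7: R-O =  3 → D
  i= 8: H-E =  3 → D
  i= 9: B-M = 15 → P
  i=10: E-W =  8 → I
  i=11: R-C = 15 → P
  i=12: G-P = 17 → R
  i=13: O-N =  1 → B
  i=14: T-A = 19 → T
  i=15: W-T =  3 → D
  i=16: F-C =  3 → D
  i=17: Y-J = 15 → P
  i=18: B-T =  8 → I
  i=19: Q-B = 15 → P
  i=20: D-M = 17 → R
  i=21: R-Q =  1 → B
  i=22: Z-G = 19 → T
  i=23: R-O =  3 → D
  i=24: H-E =  3 → D
  i=25: W-H = 15 → P
  i=26: S-K =  8 → I
  i=27: S-D = 15 → P
  i=28: A-J = 17 → R
  i=29: M-L =  1 → B
  i=30: X-E = 19 → T
  i=31: E-B =  3 → D
  i=32: X-U =  3 → D
  i=33: L-W = 15 → P
  i=34: P-H =  8 → I
  i=35: B-M = 15 → P
  i=36: H-Q = 17 → R
  i=37: J-I =  1 → B
  i=38: N-U = 19 → T
  i=39: E-B =  3 → D
  i=40: T-Q =  3 → D
  i=41: E-P = 15 → P
  i=42: W-O =  8 → I
  shifts repeat with period 8: DPIPRBTD

DPIPRBTD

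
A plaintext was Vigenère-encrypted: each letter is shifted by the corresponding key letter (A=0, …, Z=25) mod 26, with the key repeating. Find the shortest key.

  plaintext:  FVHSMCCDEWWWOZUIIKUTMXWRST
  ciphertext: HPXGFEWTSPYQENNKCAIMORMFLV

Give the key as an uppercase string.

  i= 0: H-F =  2 → C
  i= 1: P-V = 20 → U
  i= 2: X-H = 16 → Q
  i= 3: G-S = 14 → O
  i= 4: F-M = 19 → T
  i= 5: E-C =  2 → C
  i= 6: W-C = 20 → U
  i= 7: T-D = 16 → Q
  i= 8: S-E = 14 → O
  i= 9: P-W = 19 → T
  i=10: Y-W =  2 → C
  i=11: Q-W = 20 → U
  i=12: E-O = 16 → Q
  i=13: N-Z = 14 → O
  i=14: N-U = 19 → T
  i=15: K-I =  2 → C
  i=16: C-I = 20 → U
  i=17: A-K = 16 → Q
  i=18: I-U = 14 → O
  i=19: M-T = 19 → T
  i=20: O-M =  2 → C
  i=21: R-X = 20 → U
  i=22: M-W = 16 → Q
  i=23: F-R = 14 → O
  i=24: L-S = 19 → T
  i=25: V-T =  2 → C
  shifts repeat with period 5: CUQOT

CUQOT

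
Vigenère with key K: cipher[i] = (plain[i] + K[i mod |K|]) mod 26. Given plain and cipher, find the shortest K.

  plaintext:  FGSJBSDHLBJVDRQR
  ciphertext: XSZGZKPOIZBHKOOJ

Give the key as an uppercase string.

SMHXY

  i= 0: X-F = 18 → S
  i= 1: S-G = 12 → M
  i= 2: Z-S =  7 → H
  i= 3: G-J = 23 → X
  i= 4: Z-B = 24 → Y
  i= 5: K-S = 18 → S
  i= 6: P-D = 12 → M
  i= 7: O-H =  7 → H
  i= 8: I-L = 23 → X
  i= 9: Z-B = 24 → Y
  i=10: B-J = 18 → S
  i=11: H-V = 12 → M
  i=12: K-D =  7 → H
  i=13: O-R = 23 → X
  i=14: O-Q = 24 → Y
  i=15: J-R = 18 → S
  shifts repeat with period 5: SMHXY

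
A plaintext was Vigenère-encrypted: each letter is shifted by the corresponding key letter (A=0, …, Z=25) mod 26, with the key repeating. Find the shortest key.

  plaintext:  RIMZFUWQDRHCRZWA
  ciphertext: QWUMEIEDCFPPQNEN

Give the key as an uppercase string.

ZOIN

  i= 0: Q-R = 25 → Z
  i= 1: W-I = 14 → O
  i= 2: U-M =  8 → I
  i= 3: M-Z = 13 → N
  i= 4: E-F = 25 → Z
  i= 5: I-U = 14 → O
  i= 6: E-W =  8 → I
  i= 7: D-Q = 13 → N
  i= 8: C-D = 25 → Z
  i= 9: F-R = 14 → O
  i=10: P-H =  8 → I
  i=11: P-C = 13 → N
  i=12: Q-R = 25 → Z
  i=13: N-Z = 14 → O
  i=14: E-W =  8 → I
  i=15: N-A = 13 → N
  shifts repeat with period 4: ZOIN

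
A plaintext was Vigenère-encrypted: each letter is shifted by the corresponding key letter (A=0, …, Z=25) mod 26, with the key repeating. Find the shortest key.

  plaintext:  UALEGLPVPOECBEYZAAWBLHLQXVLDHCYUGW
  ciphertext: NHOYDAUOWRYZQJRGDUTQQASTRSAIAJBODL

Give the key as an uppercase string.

THDUXPF

  i= 0: N-U = 19 → T
  i= 1: H-A =  7 → H
  i= 2: O-L =  3 → D
  i= 3: Y-E = 20 → U
  i= 4: D-G = 23 → X
  i= 5: A-L = 15 → P
  i= 6: U-P =  5 → F
  i= 7: O-V = 19 → T
  i= 8: W-P =  7 → H
  i= 9: R-O =  3 → D
  i=10: Y-E = 20 → U
  i=11: Z-C = 23 → X
  i=12: Q-B = 15 → P
  i=13: J-E =  5 → F
  i=14: R-Y = 19 → T
  i=15: G-Z =  7 → H
  i=16: D-A =  3 → D
  i=17: U-A = 20 → U
  i=18: T-W = 23 → X
  i=19: Q-B = 15 → P
  i=20: Q-L =  5 → F
  i=21: A-H = 19 → T
  i=22: S-L =  7 → H
  i=23: T-Q =  3 → D
  i=24: R-X = 20 → U
  i=25: S-V = 23 → X
  i=26: A-L = 15 → P
  i=27: I-D =  5 → F
  i=28: A-H = 19 → T
  i=29: J-C =  7 → H
  i=30: B-Y =  3 → D
  i=31: O-U = 20 → U
  i=32: D-G = 23 → X
  i=33: L-W = 15 → P
  shifts repeat with period 7: THDUXPF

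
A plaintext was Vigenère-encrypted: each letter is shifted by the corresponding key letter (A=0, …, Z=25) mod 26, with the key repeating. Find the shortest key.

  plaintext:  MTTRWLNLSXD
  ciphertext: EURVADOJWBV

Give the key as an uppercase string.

SBYEE

  i= 0: E-M = 18 → S
  i= 1: U-T =  1 → B
  i= 2: R-T = 24 → Y
  i= 3: V-R =  4 → E
  i= 4: A-W =  4 → E
  i= 5: D-L = 18 → S
  i= 6: O-N =  1 → B
  i= 7: J-L = 24 → Y
  i= 8: W-S =  4 → E
  i= 9: B-X =  4 → E
  i=10: V-D = 18 → S
  shifts repeat with period 5: SBYEE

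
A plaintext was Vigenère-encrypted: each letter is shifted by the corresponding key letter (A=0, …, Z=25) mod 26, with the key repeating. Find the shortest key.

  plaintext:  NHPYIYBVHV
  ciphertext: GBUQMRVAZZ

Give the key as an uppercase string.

  i= 0: G-N = 19 → T
  i= 1: B-H = 20 → U
  i= 2: U-P =  5 → F
  i= 3: Q-Y = 18 → S
  i= 4: M-I =  4 → E
  i= 5: R-Y = 19 → T
  i= 6: V-B = 20 → U
  i= 7: A-V =  5 → F
  i= 8: Z-H = 18 → S
  i= 9: Z-V =  4 → E
  shifts repeat with period 5: TUFSE

TUFSE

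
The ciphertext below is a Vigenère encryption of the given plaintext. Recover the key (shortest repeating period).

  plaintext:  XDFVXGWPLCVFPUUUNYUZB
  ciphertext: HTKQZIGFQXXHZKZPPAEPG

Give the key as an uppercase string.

KQFVCC

  i= 0: H-X = 10 → K
  i= 1: T-D = 16 → Q
  i= 2: K-F =  5 → F
  i= 3: Q-V = 21 → V
  i= 4: Z-X =  2 → C
  i= 5: I-G =  2 → C
  i= 6: G-W = 10 → K
  i= 7: F-P = 16 → Q
  i= 8: Q-L =  5 → F
  i= 9: X-C = 21 → V
  i=10: X-V =  2 → C
  i=11: H-F =  2 → C
  i=12: Z-P = 10 → K
  i=13: K-U = 16 → Q
  i=14: Z-U =  5 → F
  i=15: P-U = 21 → V
  i=16: P-N =  2 → C
  i=17: A-Y =  2 → C
  i=18: E-U = 10 → K
  i=19: P-Z = 16 → Q
  i=20: G-B =  5 → F
  shifts repeat with period 6: KQFVCC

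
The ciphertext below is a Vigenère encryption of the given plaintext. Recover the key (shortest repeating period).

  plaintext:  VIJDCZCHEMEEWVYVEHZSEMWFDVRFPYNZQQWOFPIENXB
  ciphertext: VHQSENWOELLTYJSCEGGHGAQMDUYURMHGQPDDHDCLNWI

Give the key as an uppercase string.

AZHPCOUH

  i= 0: V-V =  0 → A
  i= 1: H-I = 25 → Z
  i= 2: Q-J =  7 → H
  i= 3: S-D = 15 → P
  i= 4: E-C =  2 → C
  i= 5: N-Z = 14 → O
  i= 6: W-C = 20 → U
  i= 7: O-H =  7 → H
  i= 8: E-E =  0 → A
  i= 9: L-M = 25 → Z
  i=10: L-E =  7 → H
  i=11: T-E = 15 → P
  i=12: Y-W =  2 → C
  i=13: J-V = 14 → O
  i=14: S-Y = 20 → U
  i=15: C-V =  7 → H
  i=16: E-E =  0 → A
  i=17: G-H = 25 → Z
  i=18: G-Z =  7 → H
  i=19: H-S = 15 → P
  i=20: G-E =  2 → C
  i=21: A-M = 14 → O
  i=22: Q-W = 20 → U
  i=23: M-F =  7 → H
  i=24: D-D =  0 → A
  i=25: U-V = 25 → Z
  i=26: Y-R =  7 → H
  i=27: U-F = 15 → P
  i=28: R-P =  2 → C
  i=29: M-Y = 14 → O
  i=30: H-N = 20 → U
  i=31: G-Z =  7 → H
  i=32: Q-Q =  0 → A
  i=33: P-Q = 25 → Z
  i=34: D-W =  7 → H
  i=35: D-O = 15 → P
  i=36: H-F =  2 → C
  i=37: D-P = 14 → O
  i=38: C-I = 20 → U
  i=39: L-E =  7 → H
  i=40: N-N =  0 → A
  i=41: W-X = 25 → Z
  i=42: I-B =  7 → H
  shifts repeat with period 8: AZHPCOUH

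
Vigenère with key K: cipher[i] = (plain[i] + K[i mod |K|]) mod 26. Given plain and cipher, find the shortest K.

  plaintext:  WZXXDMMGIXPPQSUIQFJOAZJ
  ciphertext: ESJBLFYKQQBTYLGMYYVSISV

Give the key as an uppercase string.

  i= 0: E-W =  8 → I
  i= 1: S-Z = 19 → T
  i= 2: J-X = 12 → M
  i= 3: B-X =  4 → E
  i= 4: L-D =  8 → I
  i= 5: F-M = 19 → T
  i= 6: Y-M = 12 → M
  i= 7: K-G =  4 → E
  i= 8: Q-I =  8 → I
  i= 9: Q-X = 19 → T
  i=10: B-P = 12 → M
  i=11: T-P =  4 → E
  i=12: Y-Q =  8 → I
  i=13: L-S = 19 → T
  i=14: G-U = 12 → M
  i=15: M-I =  4 → E
  i=16: Y-Q =  8 → I
  i=17: Y-F = 19 → T
  i=18: V-J = 12 → M
  i=19: S-O =  4 → E
  i=20: I-A =  8 → I
  i=21: S-Z = 19 → T
  i=22: V-J = 12 → M
  shifts repeat with period 4: ITME

ITME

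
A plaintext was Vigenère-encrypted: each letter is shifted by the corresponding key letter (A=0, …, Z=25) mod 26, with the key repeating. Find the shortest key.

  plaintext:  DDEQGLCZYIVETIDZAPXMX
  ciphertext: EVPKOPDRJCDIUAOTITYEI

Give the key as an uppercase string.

BSLUIE

  i= 0: E-D =  1 → B
  i= 1: V-D = 18 → S
  i= 2: P-E = 11 → L
  i= 3: K-Q = 20 → U
  i= 4: O-G =  8 → I
  i= 5: P-L =  4 → E
  i= 6: D-C =  1 → B
  i= 7: R-Z = 18 → S
  i= 8: J-Y = 11 → L
  i= 9: C-I = 20 → U
  i=10: D-V =  8 → I
  i=11: I-E =  4 → E
  i=12: U-T =  1 → B
  i=13: A-I = 18 → S
  i=14: O-D = 11 → L
  i=15: T-Z = 20 → U
  i=16: I-A =  8 → I
  i=17: T-P =  4 → E
  i=18: Y-X =  1 → B
  i=19: E-M = 18 → S
  i=20: I-X = 11 → L
  shifts repeat with period 6: BSLUIE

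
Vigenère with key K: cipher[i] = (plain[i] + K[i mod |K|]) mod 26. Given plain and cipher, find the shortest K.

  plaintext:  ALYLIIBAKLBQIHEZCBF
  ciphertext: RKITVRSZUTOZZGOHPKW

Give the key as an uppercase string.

  i= 0: R-A = 17 → R
  i= 1: K-L = 25 → Z
  i= 2: I-Y = 10 → K
  i= 3: T-L =  8 → I
  i= 4: V-I = 13 → N
  i= 5: R-I =  9 → J
  i= 6: S-B = 17 → R
  i= 7: Z-A = 25 → Z
  i= 8: U-K = 10 → K
  i= 9: T-L =  8 → I
  i=10: O-B = 13 → N
  i=11: Z-Q =  9 → J
  i=12: Z-I = 17 → R
  i=13: G-H = 25 → Z
  i=14: O-E = 10 → K
  i=15: H-Z =  8 → I
  i=16: P-C = 13 → N
  i=17: K-B =  9 → J
  i=18: W-F = 17 → R
  shifts repeat with period 6: RZKINJ

RZKINJ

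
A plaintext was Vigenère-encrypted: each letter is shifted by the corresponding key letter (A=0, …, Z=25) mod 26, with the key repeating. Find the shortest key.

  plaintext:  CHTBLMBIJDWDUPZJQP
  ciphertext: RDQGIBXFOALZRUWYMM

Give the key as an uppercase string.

PWXFX

  i= 0: R-C = 15 → P
  i= 1: D-H = 22 → W
  i= 2: Q-T = 23 → X
  i= 3: G-B =  5 → F
  i= 4: I-L = 23 → X
  i= 5: B-M = 15 → P
  i= 6: X-B = 22 → W
  i= 7: F-I = 23 → X
  i= 8: O-J =  5 → F
  i= 9: A-D = 23 → X
  i=10: L-W = 15 → P
  i=11: Z-D = 22 → W
  i=12: R-U = 23 → X
  i=13: U-P =  5 → F
  i=14: W-Z = 23 → X
  i=15: Y-J = 15 → P
  i=16: M-Q = 22 → W
  i=17: M-P = 23 → X
  shifts repeat with period 5: PWXFX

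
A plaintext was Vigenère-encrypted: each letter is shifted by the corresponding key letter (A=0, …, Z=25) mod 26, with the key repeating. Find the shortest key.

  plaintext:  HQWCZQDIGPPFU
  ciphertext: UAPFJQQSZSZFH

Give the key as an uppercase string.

  i= 0: U-H = 13 → N
  i= 1: A-Q = 10 → K
  i= 2: P-W = 19 → T
  i= 3: F-C =  3 → D
  i= 4: J-Z = 10 → K
  i= 5: Q-Q =  0 → A
  i= 6: Q-D = 13 → N
  i= 7: S-I = 10 → K
  i= 8: Z-G = 19 → T
  i= 9: S-P =  3 → D
  i=10: Z-P = 10 → K
  i=11: F-F =  0 → A
  i=12: H-U = 13 → N
  shifts repeat with period 6: NKTDKA

NKTDKA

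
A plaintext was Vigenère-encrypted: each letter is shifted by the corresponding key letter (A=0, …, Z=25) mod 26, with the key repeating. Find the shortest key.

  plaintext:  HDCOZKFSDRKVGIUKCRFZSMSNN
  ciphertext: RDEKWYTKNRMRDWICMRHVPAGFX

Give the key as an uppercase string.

  i= 0: R-H = 10 → K
  i= 1: D-D =  0 → A
  i= 2: E-C =  2 → C
  i= 3: K-O = 22 → W
  i= 4: W-Z = 23 → X
  i= 5: Y-K = 14 → O
  i= 6: T-F = 14 → O
  i= 7: K-S = 18 → S
  i= 8: N-D = 10 → K
  i= 9: R-R =  0 → A
  i=10: M-K =  2 → C
  i=11: R-V = 22 → W
  i=12: D-G = 23 → X
  i=13: W-I = 14 → O
  i=14: I-U = 14 → O
  i=15: C-K = 18 → S
  i=16: M-C = 10 → K
  i=17: R-R =  0 → A
  i=18: H-F =  2 → C
  i=19: V-Z = 22 → W
  i=20: P-S = 23 → X
  i=21: A-M = 14 → O
  i=22: G-S = 14 → O
  i=23: F-N = 18 → S
  i=24: X-N = 10 → K
  shifts repeat with period 8: KACWXOOS

KACWXOOS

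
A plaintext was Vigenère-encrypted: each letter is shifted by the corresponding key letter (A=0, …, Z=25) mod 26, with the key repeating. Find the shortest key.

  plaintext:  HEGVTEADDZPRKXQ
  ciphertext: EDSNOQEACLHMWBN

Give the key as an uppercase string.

XZMSVME

  i= 0: E-H = 23 → X
  i= 1: D-E = 25 → Z
  i= 2: S-G = 12 → M
  i= 3: N-V = 18 → S
  i= 4: O-T = 21 → V
  i= 5: Q-E = 12 → M
  i= 6: E-A =  4 → E
  i= 7: A-D = 23 → X
  i= 8: C-D = 25 → Z
  i= 9: L-Z = 12 → M
  i=10: H-P = 18 → S
  i=11: M-R = 21 → V
  i=12: W-K = 12 → M
  i=13: B-X =  4 → E
  i=14: N-Q = 23 → X
  shifts repeat with period 7: XZMSVME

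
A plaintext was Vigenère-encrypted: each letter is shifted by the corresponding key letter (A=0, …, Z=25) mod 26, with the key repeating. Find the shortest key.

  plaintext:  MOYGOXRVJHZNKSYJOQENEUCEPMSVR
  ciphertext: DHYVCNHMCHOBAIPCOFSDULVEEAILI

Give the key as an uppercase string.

RTAPOQQ

  i= 0: D-M = 17 → R
  i= 1: H-O = 19 → T
  i= 2: Y-Y =  0 → A
  i= 3: V-G = 15 → P
  i= 4: C-O = 14 → O
  i= 5: N-X = 16 → Q
  i= 6: H-R = 16 → Q
  i= 7: M-V = 17 → R
  i= 8: C-J = 19 → T
  i= 9: H-H =  0 → A
  i=10: O-Z = 15 → P
  i=11: B-N = 14 → O
  i=12: A-K = 16 → Q
  i=13: I-S = 16 → Q
  i=14: P-Y = 17 → R
  i=15: C-J = 19 → T
  i=16: O-O =  0 → A
  i=17: F-Q = 15 → P
  i=18: S-E = 14 → O
  i=19: D-N = 16 → Q
  i=20: U-E = 16 → Q
  i=21: L-U = 17 → R
  i=22: V-C = 19 → T
  i=23: E-E =  0 → A
  i=24: E-P = 15 → P
  i=25: A-M = 14 → O
  i=26: I-S = 16 → Q
  i=27: L-V = 16 → Q
  i=28: I-R = 17 → R
  shifts repeat with period 7: RTAPOQQ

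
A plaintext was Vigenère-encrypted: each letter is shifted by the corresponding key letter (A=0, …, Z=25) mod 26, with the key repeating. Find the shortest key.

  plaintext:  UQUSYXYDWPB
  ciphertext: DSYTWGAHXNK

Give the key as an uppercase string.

JCEBY

  i= 0: D-U =  9 → J
  i= 1: S-Q =  2 → C
  i= 2: Y-U =  4 → E
  i= 3: T-S =  1 → B
  i= 4: W-Y = 24 → Y
  i= 5: G-X =  9 → J
  i= 6: A-Y =  2 → C
  i= 7: H-D =  4 → E
  i= 8: X-W =  1 → B
  i= 9: N-P = 24 → Y
  i=10: K-B =  9 → J
  shifts repeat with period 5: JCEBY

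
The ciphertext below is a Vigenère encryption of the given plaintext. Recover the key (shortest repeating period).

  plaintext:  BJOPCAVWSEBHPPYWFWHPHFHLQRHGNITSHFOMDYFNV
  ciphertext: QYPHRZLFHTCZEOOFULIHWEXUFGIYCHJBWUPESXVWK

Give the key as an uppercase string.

  i= 0: Q-B = 15 → P
  i= 1: Y-J = 15 → P
  i= 2: P-O =  1 → B
  i= 3: H-P = 18 → S
  i= 4: R-C = 15 → P
  i= 5: Z-A = 25 → Z
  i= 6: L-V = 16 → Q
  i= 7: F-W =  9 → J
  i= 8: H-S = 15 → P
  i= 9: T-E = 15 → P
  i=10: C-B =  1 → B
  i=11: Z-H = 18 → S
  i=12: E-P = 15 → P
  i=13: O-P = 25 → Z
  i=14: O-Y = 16 → Q
  i=15: F-W =  9 → J
  i=16: U-F = 15 → P
  i=17: L-W = 15 → P
  i=18: I-H =  1 → B
  i=19: H-P = 18 → S
  i=20: W-H = 15 → P
  i=21: E-F = 25 → Z
  i=22: X-H = 16 → Q
  i=23: U-L =  9 → J
  i=24: F-Q = 15 → P
  i=25: G-R = 15 → P
  i=26: I-H =  1 → B
  i=27: Y-G = 18 → S
  i=28: C-N = 15 → P
  i=29: H-I = 25 → Z
  i=30: J-T = 16 → Q
  i=31: B-S =  9 → J
  i=32: W-H = 15 → P
  i=33: U-F = 15 → P
  i=34: P-O =  1 → B
  i=35: E-M = 18 → S
  i=36: S-D = 15 → P
  i=37: X-Y = 25 → Z
  i=38: V-F = 16 → Q
  i=39: W-N =  9 → J
  i=40: K-V = 15 → P
  shifts repeat with period 8: PPBSPZQJ

PPBSPZQJ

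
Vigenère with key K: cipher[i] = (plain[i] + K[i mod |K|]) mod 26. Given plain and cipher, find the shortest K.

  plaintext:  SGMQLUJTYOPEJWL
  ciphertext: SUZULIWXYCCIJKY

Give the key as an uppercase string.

AONE

  i= 0: S-S =  0 → A
  i= 1: U-G = 14 → O
  i= 2: Z-M = 13 → N
  i= 3: U-Q =  4 → E
  i= 4: L-L =  0 → A
  i= 5: I-U = 14 → O
  i= 6: W-J = 13 → N
  i= 7: X-T =  4 → E
  i= 8: Y-Y =  0 → A
  i= 9: C-O = 14 → O
  i=10: C-P = 13 → N
  i=11: I-E =  4 → E
  i=12: J-J =  0 → A
  i=13: K-W = 14 → O
  i=14: Y-L = 13 → N
  shifts repeat with period 4: AONE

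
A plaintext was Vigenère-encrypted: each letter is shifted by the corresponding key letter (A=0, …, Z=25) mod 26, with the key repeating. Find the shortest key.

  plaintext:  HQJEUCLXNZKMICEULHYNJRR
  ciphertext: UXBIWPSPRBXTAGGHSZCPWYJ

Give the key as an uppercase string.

  i= 0: U-H = 13 → N
  i= 1: X-Q =  7 → H
  i= 2: B-J = 18 → S
  i= 3: I-E =  4 → E
  i= 4: W-U =  2 → C
  i= 5: P-C = 13 → N
  i= 6: S-L =  7 → H
  i= 7: P-X = 18 → S
  i= 8: R-N =  4 → E
  i= 9: B-Z =  2 → C
  i=10: X-K = 13 → N
  i=11: T-M =  7 → H
  i=12: A-I = 18 → S
  i=13: G-C =  4 → E
  i=14: G-E =  2 → C
  i=15: H-U = 13 → N
  i=16: S-L =  7 → H
  i=17: Z-H = 18 → S
  i=18: C-Y =  4 → E
  i=19: P-N =  2 → C
  i=20: W-J = 13 → N
  i=21: Y-R =  7 → H
  i=22: J-R = 18 → S
  shifts repeat with period 5: NHSEC

NHSEC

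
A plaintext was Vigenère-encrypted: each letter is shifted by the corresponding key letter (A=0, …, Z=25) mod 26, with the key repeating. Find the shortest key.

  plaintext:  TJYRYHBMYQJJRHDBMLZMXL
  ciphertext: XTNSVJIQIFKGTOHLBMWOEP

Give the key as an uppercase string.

  i= 0: X-T =  4 → E
  i= 1: T-J = 10 → K
  i= 2: N-Y = 15 → P
  i= 3: S-R =  1 → B
  i= 4: V-Y = 23 → X
  i= 5: J-H =  2 → C
  i= 6: I-B =  7 → H
  i= 7: Q-M =  4 → E
  i= 8: I-Y = 10 → K
  i= 9: F-Q = 15 → P
  i=10: K-J =  1 → B
  i=11: G-J = 23 → X
  i=12: T-R =  2 → C
  i=13: O-H =  7 → H
  i=14: H-D =  4 → E
  i=15: L-B = 10 → K
  i=16: B-M = 15 → P
  i=17: M-L =  1 → B
  i=18: W-Z = 23 → X
  i=19: O-M =  2 → C
  i=20: E-X =  7 → H
  i=21: P-L =  4 → E
  shifts repeat with period 7: EKPBXCH

EKPBXCH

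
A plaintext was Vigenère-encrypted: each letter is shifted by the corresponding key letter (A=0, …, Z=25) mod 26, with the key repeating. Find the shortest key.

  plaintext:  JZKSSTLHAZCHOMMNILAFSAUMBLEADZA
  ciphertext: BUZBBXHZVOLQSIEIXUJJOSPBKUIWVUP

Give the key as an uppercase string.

SVPJJEW

  i= 0: B-J = 18 → S
  i= 1: U-Z = 21 → V
  i= 2: Z-K = 15 → P
  i= 3: B-S =  9 → J
  i= 4: B-S =  9 → J
  i= 5: X-T =  4 → E
  i= 6: H-L = 22 → W
  i= 7: Z-H = 18 → S
  i= 8: V-A = 21 → V
  i= 9: O-Z = 15 → P
  i=10: L-C =  9 → J
  i=11: Q-H =  9 → J
  i=12: S-O =  4 → E
  i=13: I-M = 22 → W
  i=14: E-M = 18 → S
  i=15: I-N = 21 → V
  i=16: X-I = 15 → P
  i=17: U-L =  9 → J
  i=18: J-A =  9 → J
  i=19: J-F =  4 → E
  i=20: O-S = 22 → W
  i=21: S-A = 18 → S
  i=22: P-U = 21 → V
  i=23: B-M = 15 → P
  i=24: K-B =  9 → J
  i=25: U-L =  9 → J
  i=26: I-E =  4 → E
  i=27: W-A = 22 → W
  i=28: V-D = 18 → S
  i=29: U-Z = 21 → V
  i=30: P-A = 15 → P
  shifts repeat with period 7: SVPJJEW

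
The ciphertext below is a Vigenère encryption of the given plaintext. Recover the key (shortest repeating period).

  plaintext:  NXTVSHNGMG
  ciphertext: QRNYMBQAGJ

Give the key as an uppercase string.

DUU

  i= 0: Q-N =  3 → D
  i= 1: R-X = 20 → U
  i= 2: N-T = 20 → U
  i= 3: Y-V =  3 → D
  i= 4: M-S = 20 → U
  i= 5: B-H = 20 → U
  i= 6: Q-N =  3 → D
  i= 7: A-G = 20 → U
  i= 8: G-M = 20 → U
  i= 9: J-G =  3 → D
  shifts repeat with period 3: DUU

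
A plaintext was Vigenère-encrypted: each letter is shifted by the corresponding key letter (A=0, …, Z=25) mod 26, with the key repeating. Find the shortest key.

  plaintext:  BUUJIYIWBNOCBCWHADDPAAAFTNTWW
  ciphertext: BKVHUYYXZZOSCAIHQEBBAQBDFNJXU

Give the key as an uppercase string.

  i= 0: B-B =  0 → A
  i= 1: K-U = 16 → Q
  i= 2: V-U =  1 → B
  i= 3: H-J = 24 → Y
  i= 4: U-I = 12 → M
  i= 5: Y-Y =  0 → A
  i= 6: Y-I = 16 → Q
  i= 7: X-W =  1 → B
  i= 8: Z-B = 24 → Y
  i= 9: Z-N = 12 → M
  i=10: O-O =  0 → A
  i=11: S-C = 16 → Q
  i=12: C-B =  1 → B
  i=13: A-C = 24 → Y
  i=14: I-W = 12 → M
  i=15: H-H =  0 → A
  i=16: Q-A = 16 → Q
  i=17: E-D =  1 → B
  i=18: B-D = 24 → Y
  i=19: B-P = 12 → M
  i=20: A-A =  0 → A
  i=21: Q-A = 16 → Q
  i=22: B-A =  1 → B
  i=23: D-F = 24 → Y
  i=24: F-T = 12 → M
  i=25: N-N =  0 → A
  i=26: J-T = 16 → Q
  i=27: X-W =  1 → B
  i=28: U-W = 24 → Y
  shifts repeat with period 5: AQBYM

AQBYM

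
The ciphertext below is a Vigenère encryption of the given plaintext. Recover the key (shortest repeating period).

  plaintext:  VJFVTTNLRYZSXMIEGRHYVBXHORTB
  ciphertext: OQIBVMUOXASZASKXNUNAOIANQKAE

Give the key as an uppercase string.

THDGC

  i= 0: O-V = 19 → T
  i= 1: Q-J =  7 → H
  i= 2: I-F =  3 → D
  i= 3: B-V =  6 → G
  i= 4: V-T =  2 → C
  i= 5: M-T = 19 → T
  i= 6: U-N =  7 → H
  i= 7: O-L =  3 → D
  i= 8: X-R =  6 → G
  i= 9: A-Y =  2 → C
  i=10: S-Z = 19 → T
  i=11: Z-S =  7 → H
  i=12: A-X =  3 → D
  i=13: S-M =  6 → G
  i=14: K-I =  2 → C
  i=15: X-E = 19 → T
  i=16: N-G =  7 → H
  i=17: U-R =  3 → D
  i=18: N-H =  6 → G
  i=19: A-Y =  2 → C
  i=20: O-V = 19 → T
  i=21: I-B =  7 → H
  i=22: A-X =  3 → D
  i=23: N-H =  6 → G
  i=24: Q-O =  2 → C
  i=25: K-R = 19 → T
  i=26: A-T =  7 → H
  i=27: E-B =  3 → D
  shifts repeat with period 5: THDGC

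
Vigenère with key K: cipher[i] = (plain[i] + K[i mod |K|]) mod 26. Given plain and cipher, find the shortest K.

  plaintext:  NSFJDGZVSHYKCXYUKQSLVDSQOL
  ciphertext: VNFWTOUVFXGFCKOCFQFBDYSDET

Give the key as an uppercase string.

IVANQ

  i= 0: V-N =  8 → I
  i= 1: N-S = 21 → V
  i= 2: F-F =  0 → A
  i= 3: W-J = 13 → N
  i= 4: T-D = 16 → Q
  i= 5: O-G =  8 → I
  i= 6: U-Z = 21 → V
  i= 7: V-V =  0 → A
  i= 8: F-S = 13 → N
  i= 9: X-H = 16 → Q
  i=10: G-Y =  8 → I
  i=11: F-K = 21 → V
  i=12: C-C =  0 → A
  i=13: K-X = 13 → N
  i=14: O-Y = 16 → Q
  i=15: C-U =  8 → I
  i=16: F-K = 21 → V
  i=17: Q-Q =  0 → A
  i=18: F-S = 13 → N
  i=19: B-L = 16 → Q
  i=20: D-V =  8 → I
  i=21: Y-D = 21 → V
  i=22: S-S =  0 → A
  i=23: D-Q = 13 → N
  i=24: E-O = 16 → Q
  i=25: T-L =  8 → I
  shifts repeat with period 5: IVANQ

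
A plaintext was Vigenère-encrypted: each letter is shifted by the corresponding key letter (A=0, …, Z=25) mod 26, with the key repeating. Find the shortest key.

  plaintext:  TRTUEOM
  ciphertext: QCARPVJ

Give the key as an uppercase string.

  i= 0: Q-T = 23 → X
  i= 1: C-R = 11 → L
  i= 2: A-T =  7 → H
  i= 3: R-U = 23 → X
  i= 4: P-E = 11 → L
  i= 5: V-O =  7 → H
  i= 6: J-M = 23 → X
  shifts repeat with period 3: XLH

XLH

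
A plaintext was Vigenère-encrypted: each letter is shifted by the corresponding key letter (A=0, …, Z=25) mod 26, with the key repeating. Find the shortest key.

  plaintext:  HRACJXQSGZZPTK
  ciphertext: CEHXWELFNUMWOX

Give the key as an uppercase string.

VNH

  i= 0: C-H = 21 → V
  i= 1: E-R = 13 → N
  i= 2: H-A =  7 → H
  i= 3: X-C = 21 → V
  i= 4: W-J = 13 → N
  i= 5: E-X =  7 → H
  i= 6: L-Q = 21 → V
  i= 7: F-S = 13 → N
  i= 8: N-G =  7 → H
  i= 9: U-Z = 21 → V
  i=10: M-Z = 13 → N
  i=11: W-P =  7 → H
  i=12: O-T = 21 → V
  i=13: X-K = 13 → N
  shifts repeat with period 3: VNH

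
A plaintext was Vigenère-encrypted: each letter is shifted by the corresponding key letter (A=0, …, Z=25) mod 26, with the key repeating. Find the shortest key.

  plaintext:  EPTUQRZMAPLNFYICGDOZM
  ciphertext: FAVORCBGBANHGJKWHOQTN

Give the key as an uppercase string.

  i= 0: F-E =  1 → B
  i= 1: A-P = 11 → L
  i= 2: V-T =  2 → C
  i= 3: O-U = 20 → U
  i= 4: R-Q =  1 → B
  i= 5: C-R = 11 → L
  i= 6: B-Z =  2 → C
  i= 7: G-M = 20 → U
  i= 8: B-A =  1 → B
  i= 9: A-P = 11 → L
  i=10: N-L =  2 → C
  i=11: H-N = 20 → U
  i=12: G-F =  1 → B
  i=13: J-Y = 11 → L
  i=14: K-I =  2 → C
  i=15: W-C = 20 → U
  i=16: H-G =  1 → B
  i=17: O-D = 11 → L
  i=18: Q-O =  2 → C
  i=19: T-Z = 20 → U
  i=20: N-M =  1 → B
  shifts repeat with period 4: BLCU

BLCU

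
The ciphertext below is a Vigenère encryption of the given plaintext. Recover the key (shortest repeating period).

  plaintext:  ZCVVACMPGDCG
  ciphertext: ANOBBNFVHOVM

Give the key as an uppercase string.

BLTG

  i= 0: A-Z =  1 → B
  i= 1: N-C = 11 → L
  i= 2: O-V = 19 → T
  i= 3: B-V =  6 → G
  i= 4: B-A =  1 → B
  i= 5: N-C = 11 → L
  i= 6: F-M = 19 → T
  i= 7: V-P =  6 → G
  i= 8: H-G =  1 → B
  i= 9: O-D = 11 → L
  i=10: V-C = 19 → T
  i=11: M-G =  6 → G
  shifts repeat with period 4: BLTG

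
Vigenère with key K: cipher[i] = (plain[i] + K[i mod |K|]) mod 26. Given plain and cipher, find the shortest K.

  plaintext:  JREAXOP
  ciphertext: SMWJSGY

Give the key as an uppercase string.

JVS

  i= 0: S-J =  9 → J
  i= 1: M-R = 21 → V
  i= 2: W-E = 18 → S
  i= 3: J-A =  9 → J
  i= 4: S-X = 21 → V
  i= 5: G-O = 18 → S
  i= 6: Y-P =  9 → J
  shifts repeat with period 3: JVS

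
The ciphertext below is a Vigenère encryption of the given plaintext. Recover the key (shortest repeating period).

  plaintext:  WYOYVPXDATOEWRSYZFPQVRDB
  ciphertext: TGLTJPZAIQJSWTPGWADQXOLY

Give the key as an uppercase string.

XIXVOAC

  i= 0: T-W = 23 → X
  i= 1: G-Y =  8 → I
  i= 2: L-O = 23 → X
  i= 3: T-Y = 21 → V
  i= 4: J-V = 14 → O
  i= 5: P-P =  0 → A
  i= 6: Z-X =  2 → C
  i= 7: A-D = 23 → X
  i= 8: I-A =  8 → I
  i= 9: Q-T = 23 → X
  i=10: J-O = 21 → V
  i=11: S-E = 14 → O
  i=12: W-W =  0 → A
  i=13: T-R =  2 → C
  i=14: P-S = 23 → X
  i=15: G-Y =  8 → I
  i=16: W-Z = 23 → X
  i=17: A-F = 21 → V
  i=18: D-P = 14 → O
  i=19: Q-Q =  0 → A
  i=20: X-V =  2 → C
  i=21: O-R = 23 → X
  i=22: L-D =  8 → I
  i=23: Y-B = 23 → X
  shifts repeat with period 7: XIXVOAC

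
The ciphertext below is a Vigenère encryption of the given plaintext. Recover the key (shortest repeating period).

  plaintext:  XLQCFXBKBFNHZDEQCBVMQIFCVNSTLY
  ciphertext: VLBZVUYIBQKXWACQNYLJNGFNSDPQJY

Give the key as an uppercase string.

YALXQXX

  i= 0: V-X = 24 → Y
  i= 1: L-L =  0 → A
  i= 2: B-Q = 11 → L
  i= 3: Z-C = 23 → X
  i= 4: V-F = 16 → Q
  i= 5: U-X = 23 → X
  i= 6: Y-B = 23 → X
  i= 7: I-K = 24 → Y
  i= 8: B-B =  0 → A
  i= 9: Q-F = 11 → L
  i=10: K-N = 23 → X
  i=11: X-H = 16 → Q
  i=12: W-Z = 23 → X
  i=13: A-D = 23 → X
  i=14: C-E = 24 → Y
  i=15: Q-Q =  0 → A
  i=16: N-C = 11 → L
  i=17: Y-B = 23 → X
  i=18: L-V = 16 → Q
  i=19: J-M = 23 → X
  i=20: N-Q = 23 → X
  i=21: G-I = 24 → Y
  i=22: F-F =  0 → A
  i=23: N-C = 11 → L
  i=24: S-V = 23 → X
  i=25: D-N = 16 → Q
  i=26: P-S = 23 → X
  i=27: Q-T = 23 → X
  i=28: J-L = 24 → Y
  i=29: Y-Y =  0 → A
  shifts repeat with period 7: YALXQXX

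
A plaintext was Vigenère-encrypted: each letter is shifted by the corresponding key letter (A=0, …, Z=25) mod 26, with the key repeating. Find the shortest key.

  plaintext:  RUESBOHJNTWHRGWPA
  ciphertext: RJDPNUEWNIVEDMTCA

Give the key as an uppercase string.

  i= 0: R-R =  0 → A
  i= 1: J-U = 15 → P
  i= 2: D-E = 25 → Z
  i= 3: P-S = 23 → X
  i= 4: N-B = 12 → M
  i= 5: U-O =  6 → G
  i= 6: E-H = 23 → X
  i= 7: W-J = 13 → N
  i= 8: N-N =  0 → A
  i= 9: I-T = 15 → P
  i=10: V-W = 25 → Z
  i=11: E-H = 23 → X
  i=12: D-R = 12 → M
  i=13: M-G =  6 → G
  i=14: T-W = 23 → X
  i=15: C-P = 13 → N
  i=16: A-A =  0 → A
  shifts repeat with period 8: APZXMGXN

APZXMGXN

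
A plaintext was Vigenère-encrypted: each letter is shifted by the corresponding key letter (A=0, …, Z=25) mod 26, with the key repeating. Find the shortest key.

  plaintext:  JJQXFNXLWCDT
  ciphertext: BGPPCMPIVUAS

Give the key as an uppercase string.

  i= 0: B-J = 18 → S
  i= 1: G-J = 23 → X
  i= 2: P-Q = 25 → Z
  i= 3: P-X = 18 → S
  i= 4: C-F = 23 → X
  i= 5: M-N = 25 → Z
  i= 6: P-X = 18 → S
  i= 7: I-L = 23 → X
  i= 8: V-W = 25 → Z
  i= 9: U-C = 18 → S
  i=10: A-D = 23 → X
  i=11: S-T = 25 → Z
  shifts repeat with period 3: SXZ

SXZ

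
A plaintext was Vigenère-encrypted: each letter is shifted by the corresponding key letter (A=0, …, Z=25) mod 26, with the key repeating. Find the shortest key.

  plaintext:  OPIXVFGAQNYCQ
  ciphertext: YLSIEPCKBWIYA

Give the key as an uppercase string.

KWKLJ

  i= 0: Y-O = 10 → K
  i= 1: L-P = 22 → W
  i= 2: S-I = 10 → K
  i= 3: I-X = 11 → L
  i= 4: E-V =  9 → J
  i= 5: P-F = 10 → K
  i= 6: C-G = 22 → W
  i= 7: K-A = 10 → K
  i= 8: B-Q = 11 → L
  i= 9: W-N =  9 → J
  i=10: I-Y = 10 → K
  i=11: Y-C = 22 → W
  i=12: A-Q = 10 → K
  shifts repeat with period 5: KWKLJ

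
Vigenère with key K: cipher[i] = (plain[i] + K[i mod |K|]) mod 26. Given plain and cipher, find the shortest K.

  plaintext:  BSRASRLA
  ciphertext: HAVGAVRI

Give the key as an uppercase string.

  i= 0: H-B =  6 → G
  i= 1: A-S =  8 → I
  i= 2: V-R =  4 → E
  i= 3: G-A =  6 → G
  i= 4: A-S =  8 → I
  i= 5: V-R =  4 → E
  i= 6: R-L =  6 → G
  i= 7: I-A =  8 → I
  shifts repeat with period 3: GIE

GIE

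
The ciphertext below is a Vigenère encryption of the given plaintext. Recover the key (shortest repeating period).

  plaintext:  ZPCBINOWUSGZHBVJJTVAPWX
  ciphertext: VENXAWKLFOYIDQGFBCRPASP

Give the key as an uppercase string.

  i= 0: V-Z = 22 → W
  i= 1: E-P = 15 → P
  i= 2: N-C = 11 → L
  i= 3: X-B = 22 → W
  i= 4: A-I = 18 → S
  i= 5: W-N =  9 → J
  i= 6: K-O = 22 → W
  i= 7: L-W = 15 → P
  i= 8: F-U = 11 → L
  i= 9: O-S = 22 → W
  i=10: Y-G = 18 → S
  i=11: I-Z =  9 → J
  i=12: D-H = 22 → W
  i=13: Q-B = 15 → P
  i=14: G-V = 11 → L
  i=15: F-J = 22 → W
  i=16: B-J = 18 → S
  i=17: C-T =  9 → J
  i=18: R-V = 22 → W
  i=19: P-A = 15 → P
  i=20: A-P = 11 → L
  i=21: S-W = 22 → W
  i=22: P-X = 18 → S
  shifts repeat with period 6: WPLWSJ

WPLWSJ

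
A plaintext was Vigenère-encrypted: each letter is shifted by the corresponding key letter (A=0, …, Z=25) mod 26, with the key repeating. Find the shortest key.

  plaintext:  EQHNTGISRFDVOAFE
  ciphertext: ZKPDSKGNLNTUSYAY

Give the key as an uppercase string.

VUIQZEY

  i= 0: Z-E = 21 → V
  i= 1: K-Q = 20 → U
  i= 2: P-H =  8 → I
  i= 3: D-N = 16 → Q
  i= 4: S-T = 25 → Z
  i= 5: K-G =  4 → E
  i= 6: G-I = 24 → Y
  i= 7: N-S = 21 → V
  i= 8: L-R = 20 → U
  i= 9: N-F =  8 → I
  i=10: T-D = 16 → Q
  i=11: U-V = 25 → Z
  i=12: S-O =  4 → E
  i=13: Y-A = 24 → Y
  i=14: A-F = 21 → V
  i=15: Y-E = 20 → U
  shifts repeat with period 7: VUIQZEY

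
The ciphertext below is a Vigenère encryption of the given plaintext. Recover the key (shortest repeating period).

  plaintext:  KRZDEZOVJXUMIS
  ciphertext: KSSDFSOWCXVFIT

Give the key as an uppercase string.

ABT

  i= 0: K-K =  0 → A
  i= 1: S-R =  1 → B
  i= 2: S-Z = 19 → T
  i= 3: D-D =  0 → A
  i= 4: F-E =  1 → B
  i= 5: S-Z = 19 → T
  i= 6: O-O =  0 → A
  i= 7: W-V =  1 → B
  i= 8: C-J = 19 → T
  i= 9: X-X =  0 → A
  i=10: V-U =  1 → B
  i=11: F-M = 19 → T
  i=12: I-I =  0 → A
  i=13: T-S =  1 → B
  shifts repeat with period 3: ABT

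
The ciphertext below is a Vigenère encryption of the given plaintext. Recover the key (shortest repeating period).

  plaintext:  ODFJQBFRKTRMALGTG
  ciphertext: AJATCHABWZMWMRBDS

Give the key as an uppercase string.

  i= 0: A-O = 12 → M
  i= 1: J-D =  6 → G
  i= 2: A-F = 21 → V
  i= 3: T-J = 10 → K
  i= 4: C-Q = 12 → M
  i= 5: H-B =  6 → G
  i= 6: A-F = 21 → V
  i= 7: B-R = 10 → K
  i= 8: W-K = 12 → M
  i= 9: Z-T =  6 → G
  i=10: M-R = 21 → V
  i=11: W-M = 10 → K
  i=12: M-A = 12 → M
  i=13: R-L =  6 → G
  i=14: B-G = 21 → V
  i=15: D-T = 10 → K
  i=16: S-G = 12 → M
  shifts repeat with period 4: MGVK

MGVK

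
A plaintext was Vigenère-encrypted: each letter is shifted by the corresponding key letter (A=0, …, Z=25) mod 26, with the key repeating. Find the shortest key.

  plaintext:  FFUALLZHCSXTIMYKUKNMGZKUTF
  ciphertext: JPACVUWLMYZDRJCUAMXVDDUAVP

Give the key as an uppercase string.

EKGCKJX

  i= 0: J-F =  4 → E
  i= 1: P-F = 10 → K
  i= 2: A-U =  6 → G
  i= 3: C-A =  2 → C
  i= 4: V-L = 10 → K
  i= 5: U-L =  9 → J
  i= 6: W-Z = 23 → X
  i= 7: L-H =  4 → E
  i= 8: M-C = 10 → K
  i= 9: Y-S =  6 → G
  i=10: Z-X =  2 → C
  i=11: D-T = 10 → K
  i=12: R-I =  9 → J
  i=13: J-M = 23 → X
  i=14: C-Y =  4 → E
  i=15: U-K = 10 → K
  i=16: A-U =  6 → G
  i=17: M-K =  2 → C
  i=18: X-N = 10 → K
  i=19: V-M =  9 → J
  i=20: D-G = 23 → X
  i=21: D-Z =  4 → E
  i=22: U-K = 10 → K
  i=23: A-U =  6 → G
  i=24: V-T =  2 → C
  i=25: P-F = 10 → K
  shifts repeat with period 7: EKGCKJX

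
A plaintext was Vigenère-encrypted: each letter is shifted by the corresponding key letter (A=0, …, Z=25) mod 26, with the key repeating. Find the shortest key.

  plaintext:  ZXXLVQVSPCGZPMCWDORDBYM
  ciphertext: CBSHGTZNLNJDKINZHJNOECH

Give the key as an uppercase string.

  i= 0: C-Z =  3 → D
  i= 1: B-X =  4 → E
  i= 2: S-X = 21 → V
  i= 3: H-L = 22 → W
  i= 4: G-V = 11 → L
  i= 5: T-Q =  3 → D
  i= 6: Z-V =  4 → E
  i= 7: N-S = 21 → V
  i= 8: L-P = 22 → W
  i= 9: N-C = 11 → L
  i=10: J-G =  3 → D
  i=11: D-Z =  4 → E
  i=12: K-P = 21 → V
  i=13: I-M = 22 → W
  i=14: N-C = 11 → L
  i=15: Z-W =  3 → D
  i=16: H-D =  4 → E
  i=17: J-O = 21 → V
  i=18: N-R = 22 → W
  i=19: O-D = 11 → L
  i=20: E-B =  3 → D
  i=21: C-Y =  4 → E
  i=22: H-M = 21 → V
  shifts repeat with period 5: DEVWL

DEVWL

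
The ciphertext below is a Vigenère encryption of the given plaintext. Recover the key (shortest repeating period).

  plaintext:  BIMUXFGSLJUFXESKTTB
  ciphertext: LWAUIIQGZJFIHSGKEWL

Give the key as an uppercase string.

KOOALD

  i= 0: L-B = 10 → K
  i= 1: W-I = 14 → O
  i= 2: A-M = 14 → O
  i= 3: U-U =  0 → A
  i= 4: I-X = 11 → L
  i= 5: I-F =  3 → D
  i= 6: Q-G = 10 → K
  i= 7: G-S = 14 → O
  i= 8: Z-L = 14 → O
  i= 9: J-J =  0 → A
  i=10: F-U = 11 → L
  i=11: I-F =  3 → D
  i=12: H-X = 10 → K
  i=13: S-E = 14 → O
  i=14: G-S = 14 → O
  i=15: K-K =  0 → A
  i=16: E-T = 11 → L
  i=17: W-T =  3 → D
  i=18: L-B = 10 → K
  shifts repeat with period 6: KOOALD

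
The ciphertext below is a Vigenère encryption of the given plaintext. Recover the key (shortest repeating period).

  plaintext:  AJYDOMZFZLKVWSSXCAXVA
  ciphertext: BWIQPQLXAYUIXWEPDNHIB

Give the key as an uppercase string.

BNKNBEMS

  i= 0: B-A =  1 → B
  i= 1: W-J = 13 → N
  i= 2: I-Y = 10 → K
  i= 3: Q-D = 13 → N
  i= 4: P-O =  1 → B
  i= 5: Q-M =  4 → E
  i= 6: L-Z = 12 → M
  i= 7: X-F = 18 → S
  i= 8: A-Z =  1 → B
  i= 9: Y-L = 13 → N
  i=10: U-K = 10 → K
  i=11: I-V = 13 → N
  i=12: X-W =  1 → B
  i=13: W-S =  4 → E
  i=14: E-S = 12 → M
  i=15: P-X = 18 → S
  i=16: D-C =  1 → B
  i=17: N-A = 13 → N
  i=18: H-X = 10 → K
  i=19: I-V = 13 → N
  i=20: B-A =  1 → B
  shifts repeat with period 8: BNKNBEMS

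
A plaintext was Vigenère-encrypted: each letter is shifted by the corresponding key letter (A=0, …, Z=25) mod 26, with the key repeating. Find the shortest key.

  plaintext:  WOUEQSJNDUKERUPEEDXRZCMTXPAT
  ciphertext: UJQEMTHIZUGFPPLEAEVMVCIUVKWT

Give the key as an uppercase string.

  i= 0: U-W = 24 → Y
  i= 1: J-O = 21 → V
  i= 2: Q-U = 22 → W
  i= 3: E-E =  0 → A
  i= 4: M-Q = 22 → W
  i= 5: T-S =  1 → B
  i= 6: H-J = 24 → Y
  i= 7: I-N = 21 → V
  i= 8: Z-D = 22 → W
  i= 9: U-U =  0 → A
  i=10: G-K = 22 → W
  i=11: F-E =  1 → B
  i=12: P-R = 24 → Y
  i=13: P-U = 21 → V
  i=14: L-P = 22 → W
  i=15: E-E =  0 → A
  i=16: A-E = 22 → W
  i=17: E-D =  1 → B
  i=18: V-X = 24 → Y
  i=19: M-R = 21 → V
  i=20: V-Z = 22 → W
  i=21: C-C =  0 → A
  i=22: I-M = 22 → W
  i=23: U-T =  1 → B
  i=24: V-X = 24 → Y
  i=25: K-P = 21 → V
  i=26: W-A = 22 → W
  i=27: T-T =  0 → A
  shifts repeat with period 6: YVWAWB

YVWAWB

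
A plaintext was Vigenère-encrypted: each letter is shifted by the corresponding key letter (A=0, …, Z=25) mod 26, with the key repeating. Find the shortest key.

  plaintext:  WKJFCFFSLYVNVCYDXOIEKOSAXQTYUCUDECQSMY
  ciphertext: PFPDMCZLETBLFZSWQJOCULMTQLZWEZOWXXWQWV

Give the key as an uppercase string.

TVGYKXUT

  i= 0: P-W = 19 → T
  i= 1: F-K = 21 → V
  i= 2: P-J =  6 → G
  i= 3: D-F = 24 → Y
  i= 4: M-C = 10 → K
  i= 5: C-F = 23 → X
  i= 6: Z-F = 20 → U
  i= 7: L-S = 19 → T
  i= 8: E-L = 19 → T
  i= 9: T-Y = 21 → V
  i=10: B-V =  6 → G
  i=11: L-N = 24 → Y
  i=12: F-V = 10 → K
  i=13: Z-C = 23 → X
  i=14: S-Y = 20 → U
  i=15: W-D = 19 → T
  i=16: Q-X = 19 → T
  i=17: J-O = 21 → V
  i=18: O-I =  6 → G
  i=19: C-E = 24 → Y
  i=20: U-K = 10 → K
  i=21: L-O = 23 → X
  i=22: M-S = 20 → U
  i=23: T-A = 19 → T
  i=24: Q-X = 19 → T
  i=25: L-Q = 21 → V
  i=26: Z-T =  6 → G
  i=27: W-Y = 24 → Y
  i=28: E-U = 10 → K
  i=29: Z-C = 23 → X
  i=30: O-U = 20 → U
  i=31: W-D = 19 → T
  i=32: X-E = 19 → T
  i=33: X-C = 21 → V
  i=34: W-Q =  6 → G
  i=35: Q-S = 24 → Y
  i=36: W-M = 10 → K
  i=37: V-Y = 23 → X
  shifts repeat with period 8: TVGYKXUT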